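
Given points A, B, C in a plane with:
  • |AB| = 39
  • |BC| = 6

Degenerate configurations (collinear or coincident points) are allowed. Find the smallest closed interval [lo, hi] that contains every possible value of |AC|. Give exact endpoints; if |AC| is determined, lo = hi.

|AC| ∈ [33, 45]  (≈ [33.0000, 45.0000])

|AB| ∈ {39}
|BC| ∈ {6}
|AC| ∈ [33, 45]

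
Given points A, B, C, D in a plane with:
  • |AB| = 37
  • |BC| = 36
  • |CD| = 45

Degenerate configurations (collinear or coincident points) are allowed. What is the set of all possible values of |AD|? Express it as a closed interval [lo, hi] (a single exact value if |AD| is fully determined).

|AD| ∈ [0, 118]  (≈ [0.0000, 118.0000])

|AB| ∈ {37}
|BC| ∈ {36}
|CD| ∈ {45}
|AC| ∈ [1, 73]
|BD| ∈ [9, 81]
|AD| ∈ [0, 118]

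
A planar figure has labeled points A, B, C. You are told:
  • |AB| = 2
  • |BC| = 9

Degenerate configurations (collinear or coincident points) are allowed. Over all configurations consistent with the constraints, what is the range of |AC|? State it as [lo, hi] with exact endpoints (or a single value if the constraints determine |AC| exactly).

|AB| ∈ {2}
|BC| ∈ {9}
|AC| ∈ [7, 11]

|AC| ∈ [7, 11]  (≈ [7.0000, 11.0000])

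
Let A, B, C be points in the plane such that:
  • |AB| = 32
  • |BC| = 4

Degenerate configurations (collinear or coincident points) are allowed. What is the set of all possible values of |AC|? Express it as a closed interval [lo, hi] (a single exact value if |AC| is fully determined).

|AB| ∈ {32}
|BC| ∈ {4}
|AC| ∈ [28, 36]

|AC| ∈ [28, 36]  (≈ [28.0000, 36.0000])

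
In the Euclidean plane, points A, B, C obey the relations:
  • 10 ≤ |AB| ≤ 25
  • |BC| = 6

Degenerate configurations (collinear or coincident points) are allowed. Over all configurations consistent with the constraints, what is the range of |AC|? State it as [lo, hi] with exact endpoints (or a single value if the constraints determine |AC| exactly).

|AB| ∈ [10, 25]
|BC| ∈ {6}
|AC| ∈ [4, 31]

|AC| ∈ [4, 31]  (≈ [4.0000, 31.0000])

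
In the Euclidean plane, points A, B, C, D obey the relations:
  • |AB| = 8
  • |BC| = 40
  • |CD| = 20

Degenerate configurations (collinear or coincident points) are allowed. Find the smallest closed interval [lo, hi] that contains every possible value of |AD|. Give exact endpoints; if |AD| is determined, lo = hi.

|AD| ∈ [12, 68]  (≈ [12.0000, 68.0000])

|AB| ∈ {8}
|BC| ∈ {40}
|CD| ∈ {20}
|AC| ∈ [32, 48]
|BD| ∈ [20, 60]
|AD| ∈ [12, 68]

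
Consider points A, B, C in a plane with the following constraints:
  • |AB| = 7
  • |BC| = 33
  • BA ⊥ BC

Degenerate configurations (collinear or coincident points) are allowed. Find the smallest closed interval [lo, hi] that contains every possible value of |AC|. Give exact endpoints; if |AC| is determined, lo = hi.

|AC| = √(1138)  (≈ 33.7343)

|AB| ∈ {7}
|BC| ∈ {33}
|AC| ∈ {√(1138)}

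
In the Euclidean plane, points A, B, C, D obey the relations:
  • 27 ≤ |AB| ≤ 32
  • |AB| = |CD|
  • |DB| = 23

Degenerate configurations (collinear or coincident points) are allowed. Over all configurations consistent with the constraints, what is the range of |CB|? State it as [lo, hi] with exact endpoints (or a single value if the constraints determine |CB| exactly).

|AB| ∈ [27, 32]
|BD| ∈ {23}
|CD| ∈ [27, 32]
|AD| ∈ [4, 55]
|BC| ∈ [4, 55]
|AC| ∈ [0, 87]

|CB| ∈ [4, 55]  (≈ [4.0000, 55.0000])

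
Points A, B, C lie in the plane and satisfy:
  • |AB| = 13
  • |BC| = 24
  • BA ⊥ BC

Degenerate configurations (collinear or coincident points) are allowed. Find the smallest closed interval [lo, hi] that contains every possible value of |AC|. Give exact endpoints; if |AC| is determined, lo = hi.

|AB| ∈ {13}
|BC| ∈ {24}
|AC| ∈ {√(745)}

|AC| = √(745)  (≈ 27.2947)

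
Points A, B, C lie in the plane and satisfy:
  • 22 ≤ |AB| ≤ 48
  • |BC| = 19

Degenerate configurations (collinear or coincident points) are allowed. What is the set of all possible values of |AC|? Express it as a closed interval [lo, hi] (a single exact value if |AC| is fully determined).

|AB| ∈ [22, 48]
|BC| ∈ {19}
|AC| ∈ [3, 67]

|AC| ∈ [3, 67]  (≈ [3.0000, 67.0000])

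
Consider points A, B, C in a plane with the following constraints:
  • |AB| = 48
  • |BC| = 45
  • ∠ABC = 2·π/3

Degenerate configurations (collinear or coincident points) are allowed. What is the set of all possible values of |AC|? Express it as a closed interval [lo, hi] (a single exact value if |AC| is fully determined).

|AC| = 3·√(721)  (≈ 80.5543)

|AB| ∈ {48}
|BC| ∈ {45}
|AC| ∈ {3·√(721)}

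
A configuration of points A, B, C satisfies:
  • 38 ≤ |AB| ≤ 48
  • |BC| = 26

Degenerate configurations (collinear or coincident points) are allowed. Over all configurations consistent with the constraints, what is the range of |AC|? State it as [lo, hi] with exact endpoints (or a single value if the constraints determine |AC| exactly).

|AB| ∈ [38, 48]
|BC| ∈ {26}
|AC| ∈ [12, 74]

|AC| ∈ [12, 74]  (≈ [12.0000, 74.0000])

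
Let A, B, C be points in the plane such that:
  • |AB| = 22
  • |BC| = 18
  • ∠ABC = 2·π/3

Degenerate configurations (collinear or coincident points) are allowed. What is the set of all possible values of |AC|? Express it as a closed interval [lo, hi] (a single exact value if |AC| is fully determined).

|AB| ∈ {22}
|BC| ∈ {18}
|AC| ∈ {2·√(301)}

|AC| = 2·√(301)  (≈ 34.6987)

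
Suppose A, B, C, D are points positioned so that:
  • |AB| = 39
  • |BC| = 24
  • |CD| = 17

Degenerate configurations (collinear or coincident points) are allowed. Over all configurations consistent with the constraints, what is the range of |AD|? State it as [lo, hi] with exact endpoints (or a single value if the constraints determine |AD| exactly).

|AB| ∈ {39}
|BC| ∈ {24}
|CD| ∈ {17}
|AC| ∈ [15, 63]
|BD| ∈ [7, 41]
|AD| ∈ [0, 80]

|AD| ∈ [0, 80]  (≈ [0.0000, 80.0000])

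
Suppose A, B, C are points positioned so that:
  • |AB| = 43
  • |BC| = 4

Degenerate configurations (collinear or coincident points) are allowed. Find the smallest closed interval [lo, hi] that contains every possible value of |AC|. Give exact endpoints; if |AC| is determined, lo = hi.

|AC| ∈ [39, 47]  (≈ [39.0000, 47.0000])

|AB| ∈ {43}
|BC| ∈ {4}
|AC| ∈ [39, 47]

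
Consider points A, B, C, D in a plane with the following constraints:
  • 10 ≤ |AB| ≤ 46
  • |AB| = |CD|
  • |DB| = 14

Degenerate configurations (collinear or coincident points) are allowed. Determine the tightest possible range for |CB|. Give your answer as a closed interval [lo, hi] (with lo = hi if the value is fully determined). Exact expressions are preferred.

|CB| ∈ [0, 60]  (≈ [0.0000, 60.0000])

|AB| ∈ [10, 46]
|BD| ∈ {14}
|CD| ∈ [10, 46]
|AD| ∈ [0, 60]
|BC| ∈ [0, 60]
|AC| ∈ [0, 106]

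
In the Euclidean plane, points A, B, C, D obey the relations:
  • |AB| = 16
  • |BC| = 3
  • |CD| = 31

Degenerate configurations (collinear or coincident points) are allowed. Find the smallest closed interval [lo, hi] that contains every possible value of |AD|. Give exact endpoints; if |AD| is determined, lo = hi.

|AB| ∈ {16}
|BC| ∈ {3}
|CD| ∈ {31}
|AC| ∈ [13, 19]
|BD| ∈ [28, 34]
|AD| ∈ [12, 50]

|AD| ∈ [12, 50]  (≈ [12.0000, 50.0000])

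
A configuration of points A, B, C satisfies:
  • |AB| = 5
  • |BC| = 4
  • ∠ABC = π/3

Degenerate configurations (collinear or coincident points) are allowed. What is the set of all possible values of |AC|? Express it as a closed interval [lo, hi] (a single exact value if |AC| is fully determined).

|AC| = √(21)  (≈ 4.5826)

|AB| ∈ {5}
|BC| ∈ {4}
|AC| ∈ {√(21)}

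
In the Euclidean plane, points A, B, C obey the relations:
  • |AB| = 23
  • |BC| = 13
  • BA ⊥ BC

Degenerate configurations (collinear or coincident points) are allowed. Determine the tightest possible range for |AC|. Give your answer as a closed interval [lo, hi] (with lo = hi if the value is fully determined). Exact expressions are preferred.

|AB| ∈ {23}
|BC| ∈ {13}
|AC| ∈ {√(698)}

|AC| = √(698)  (≈ 26.4197)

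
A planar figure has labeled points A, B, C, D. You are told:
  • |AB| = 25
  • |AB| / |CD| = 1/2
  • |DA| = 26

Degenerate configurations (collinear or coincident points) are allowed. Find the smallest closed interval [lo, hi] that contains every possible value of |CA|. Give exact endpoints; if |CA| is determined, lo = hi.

|AB| ∈ {25}
|AD| ∈ {26}
|CD| ∈ {50}
|BD| ∈ [1, 51]
|AC| ∈ [24, 76]
|BC| ∈ [0, 101]

|CA| ∈ [24, 76]  (≈ [24.0000, 76.0000])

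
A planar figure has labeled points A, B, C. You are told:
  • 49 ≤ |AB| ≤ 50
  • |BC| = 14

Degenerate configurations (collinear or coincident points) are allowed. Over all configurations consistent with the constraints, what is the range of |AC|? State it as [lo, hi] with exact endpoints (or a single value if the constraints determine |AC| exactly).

|AB| ∈ [49, 50]
|BC| ∈ {14}
|AC| ∈ [35, 64]

|AC| ∈ [35, 64]  (≈ [35.0000, 64.0000])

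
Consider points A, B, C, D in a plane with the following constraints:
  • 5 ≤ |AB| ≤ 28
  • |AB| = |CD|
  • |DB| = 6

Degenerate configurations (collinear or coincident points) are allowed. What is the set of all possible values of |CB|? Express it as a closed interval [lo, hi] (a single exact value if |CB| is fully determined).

|AB| ∈ [5, 28]
|BD| ∈ {6}
|CD| ∈ [5, 28]
|AD| ∈ [0, 34]
|BC| ∈ [0, 34]
|AC| ∈ [0, 62]

|CB| ∈ [0, 34]  (≈ [0.0000, 34.0000])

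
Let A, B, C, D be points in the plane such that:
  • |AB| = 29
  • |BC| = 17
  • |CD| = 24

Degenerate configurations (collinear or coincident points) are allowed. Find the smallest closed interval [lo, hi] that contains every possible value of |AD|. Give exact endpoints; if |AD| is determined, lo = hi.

|AD| ∈ [0, 70]  (≈ [0.0000, 70.0000])

|AB| ∈ {29}
|BC| ∈ {17}
|CD| ∈ {24}
|AC| ∈ [12, 46]
|BD| ∈ [7, 41]
|AD| ∈ [0, 70]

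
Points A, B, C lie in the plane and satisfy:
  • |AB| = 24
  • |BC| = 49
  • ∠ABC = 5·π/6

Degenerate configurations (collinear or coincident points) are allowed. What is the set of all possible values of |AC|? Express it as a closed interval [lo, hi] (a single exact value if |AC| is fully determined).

|AC| = √(1176·√(3) + 2977)  (≈ 70.8088)

|AB| ∈ {24}
|BC| ∈ {49}
|AC| ∈ {√(1176·√(3) + 2977)}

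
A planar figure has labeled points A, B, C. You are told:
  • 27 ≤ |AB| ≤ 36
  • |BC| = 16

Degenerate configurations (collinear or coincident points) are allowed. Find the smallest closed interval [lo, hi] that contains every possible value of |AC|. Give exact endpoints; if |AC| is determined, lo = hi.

|AB| ∈ [27, 36]
|BC| ∈ {16}
|AC| ∈ [11, 52]

|AC| ∈ [11, 52]  (≈ [11.0000, 52.0000])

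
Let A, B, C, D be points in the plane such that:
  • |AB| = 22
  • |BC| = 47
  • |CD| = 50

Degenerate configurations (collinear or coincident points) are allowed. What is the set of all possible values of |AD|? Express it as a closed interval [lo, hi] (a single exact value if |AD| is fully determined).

|AB| ∈ {22}
|BC| ∈ {47}
|CD| ∈ {50}
|AC| ∈ [25, 69]
|BD| ∈ [3, 97]
|AD| ∈ [0, 119]

|AD| ∈ [0, 119]  (≈ [0.0000, 119.0000])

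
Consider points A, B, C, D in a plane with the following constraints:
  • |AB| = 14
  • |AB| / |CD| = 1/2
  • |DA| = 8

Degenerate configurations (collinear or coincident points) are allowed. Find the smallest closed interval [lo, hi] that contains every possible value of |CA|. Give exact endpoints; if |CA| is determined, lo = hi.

|AB| ∈ {14}
|AD| ∈ {8}
|CD| ∈ {28}
|BD| ∈ [6, 22]
|AC| ∈ [20, 36]
|BC| ∈ [6, 50]

|CA| ∈ [20, 36]  (≈ [20.0000, 36.0000])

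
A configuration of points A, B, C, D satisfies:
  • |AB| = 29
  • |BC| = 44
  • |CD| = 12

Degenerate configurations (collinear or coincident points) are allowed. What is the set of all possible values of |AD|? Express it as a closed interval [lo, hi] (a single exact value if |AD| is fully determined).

|AD| ∈ [3, 85]  (≈ [3.0000, 85.0000])

|AB| ∈ {29}
|BC| ∈ {44}
|CD| ∈ {12}
|AC| ∈ [15, 73]
|BD| ∈ [32, 56]
|AD| ∈ [3, 85]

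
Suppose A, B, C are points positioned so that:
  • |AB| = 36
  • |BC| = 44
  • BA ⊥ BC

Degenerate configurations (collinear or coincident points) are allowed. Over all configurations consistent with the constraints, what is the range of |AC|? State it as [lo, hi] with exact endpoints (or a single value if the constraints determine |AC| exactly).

|AC| = 4·√(202)  (≈ 56.8507)

|AB| ∈ {36}
|BC| ∈ {44}
|AC| ∈ {4·√(202)}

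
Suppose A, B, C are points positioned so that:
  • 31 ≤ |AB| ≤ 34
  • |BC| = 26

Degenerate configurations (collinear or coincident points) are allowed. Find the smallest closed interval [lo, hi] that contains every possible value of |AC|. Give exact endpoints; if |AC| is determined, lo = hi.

|AC| ∈ [5, 60]  (≈ [5.0000, 60.0000])

|AB| ∈ [31, 34]
|BC| ∈ {26}
|AC| ∈ [5, 60]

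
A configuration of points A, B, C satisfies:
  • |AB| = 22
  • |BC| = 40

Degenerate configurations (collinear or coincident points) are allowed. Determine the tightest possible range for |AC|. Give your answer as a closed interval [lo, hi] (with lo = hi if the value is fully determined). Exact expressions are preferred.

|AB| ∈ {22}
|BC| ∈ {40}
|AC| ∈ [18, 62]

|AC| ∈ [18, 62]  (≈ [18.0000, 62.0000])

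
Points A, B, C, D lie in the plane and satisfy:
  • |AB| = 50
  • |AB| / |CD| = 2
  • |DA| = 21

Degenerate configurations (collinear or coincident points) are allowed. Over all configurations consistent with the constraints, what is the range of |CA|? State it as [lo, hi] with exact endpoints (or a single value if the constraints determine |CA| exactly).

|CA| ∈ [4, 46]  (≈ [4.0000, 46.0000])

|AB| ∈ {50}
|AD| ∈ {21}
|CD| ∈ {25}
|BD| ∈ [29, 71]
|AC| ∈ [4, 46]
|BC| ∈ [4, 96]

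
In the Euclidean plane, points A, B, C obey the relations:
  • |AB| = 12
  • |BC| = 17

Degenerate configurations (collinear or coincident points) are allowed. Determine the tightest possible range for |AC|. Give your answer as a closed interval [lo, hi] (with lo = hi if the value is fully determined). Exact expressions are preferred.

|AB| ∈ {12}
|BC| ∈ {17}
|AC| ∈ [5, 29]

|AC| ∈ [5, 29]  (≈ [5.0000, 29.0000])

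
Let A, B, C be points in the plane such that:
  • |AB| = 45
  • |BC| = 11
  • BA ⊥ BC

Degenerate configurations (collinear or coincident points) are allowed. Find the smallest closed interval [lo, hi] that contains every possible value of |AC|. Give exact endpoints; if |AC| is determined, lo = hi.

|AB| ∈ {45}
|BC| ∈ {11}
|AC| ∈ {√(2146)}

|AC| = √(2146)  (≈ 46.3249)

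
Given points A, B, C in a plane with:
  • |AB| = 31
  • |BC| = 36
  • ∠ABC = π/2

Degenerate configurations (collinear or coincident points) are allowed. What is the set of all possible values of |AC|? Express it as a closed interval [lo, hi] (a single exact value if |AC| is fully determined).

|AB| ∈ {31}
|BC| ∈ {36}
|AC| ∈ {√(2257)}

|AC| = √(2257)  (≈ 47.5079)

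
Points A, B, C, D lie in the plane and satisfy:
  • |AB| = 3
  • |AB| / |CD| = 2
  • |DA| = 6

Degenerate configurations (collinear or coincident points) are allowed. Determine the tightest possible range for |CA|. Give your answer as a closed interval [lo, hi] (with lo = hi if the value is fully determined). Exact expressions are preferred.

|AB| ∈ {3}
|AD| ∈ {6}
|CD| ∈ {3/2}
|BD| ∈ [3, 9]
|AC| ∈ [9/2, 15/2]
|BC| ∈ [3/2, 21/2]

|CA| ∈ [9/2, 15/2]  (≈ [4.5000, 7.5000])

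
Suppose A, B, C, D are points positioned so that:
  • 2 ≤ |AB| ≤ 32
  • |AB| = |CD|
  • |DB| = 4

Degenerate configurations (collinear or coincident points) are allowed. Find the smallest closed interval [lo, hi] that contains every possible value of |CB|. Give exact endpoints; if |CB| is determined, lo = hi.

|CB| ∈ [0, 36]  (≈ [0.0000, 36.0000])

|AB| ∈ [2, 32]
|BD| ∈ {4}
|CD| ∈ [2, 32]
|AD| ∈ [0, 36]
|BC| ∈ [0, 36]
|AC| ∈ [0, 68]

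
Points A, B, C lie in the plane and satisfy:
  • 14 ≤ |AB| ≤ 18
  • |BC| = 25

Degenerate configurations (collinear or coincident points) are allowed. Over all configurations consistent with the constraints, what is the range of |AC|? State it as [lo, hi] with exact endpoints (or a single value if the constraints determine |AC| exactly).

|AC| ∈ [7, 43]  (≈ [7.0000, 43.0000])

|AB| ∈ [14, 18]
|BC| ∈ {25}
|AC| ∈ [7, 43]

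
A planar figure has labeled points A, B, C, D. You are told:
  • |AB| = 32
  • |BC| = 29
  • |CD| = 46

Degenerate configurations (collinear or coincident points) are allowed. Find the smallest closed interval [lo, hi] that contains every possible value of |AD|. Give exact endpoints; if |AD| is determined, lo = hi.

|AD| ∈ [0, 107]  (≈ [0.0000, 107.0000])

|AB| ∈ {32}
|BC| ∈ {29}
|CD| ∈ {46}
|AC| ∈ [3, 61]
|BD| ∈ [17, 75]
|AD| ∈ [0, 107]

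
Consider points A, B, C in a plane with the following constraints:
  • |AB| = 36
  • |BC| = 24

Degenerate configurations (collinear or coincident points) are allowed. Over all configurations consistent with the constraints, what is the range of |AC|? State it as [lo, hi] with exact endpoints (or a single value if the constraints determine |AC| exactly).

|AC| ∈ [12, 60]  (≈ [12.0000, 60.0000])

|AB| ∈ {36}
|BC| ∈ {24}
|AC| ∈ [12, 60]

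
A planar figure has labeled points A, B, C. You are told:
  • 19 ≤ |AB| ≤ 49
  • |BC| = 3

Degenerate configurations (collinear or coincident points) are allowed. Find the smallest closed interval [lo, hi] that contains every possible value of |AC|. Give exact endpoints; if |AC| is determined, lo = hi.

|AC| ∈ [16, 52]  (≈ [16.0000, 52.0000])

|AB| ∈ [19, 49]
|BC| ∈ {3}
|AC| ∈ [16, 52]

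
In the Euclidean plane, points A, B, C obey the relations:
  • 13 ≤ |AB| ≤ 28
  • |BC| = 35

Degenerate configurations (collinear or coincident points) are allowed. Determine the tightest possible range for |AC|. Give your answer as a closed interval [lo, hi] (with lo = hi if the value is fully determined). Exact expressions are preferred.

|AC| ∈ [7, 63]  (≈ [7.0000, 63.0000])

|AB| ∈ [13, 28]
|BC| ∈ {35}
|AC| ∈ [7, 63]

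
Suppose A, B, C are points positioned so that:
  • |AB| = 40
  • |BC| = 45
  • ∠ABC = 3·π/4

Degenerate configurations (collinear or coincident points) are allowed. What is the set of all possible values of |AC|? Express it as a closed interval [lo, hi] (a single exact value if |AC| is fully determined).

|AC| = 5·√(72·√(2) + 145)  (≈ 78.5531)

|AB| ∈ {40}
|BC| ∈ {45}
|AC| ∈ {5·√(72·√(2) + 145)}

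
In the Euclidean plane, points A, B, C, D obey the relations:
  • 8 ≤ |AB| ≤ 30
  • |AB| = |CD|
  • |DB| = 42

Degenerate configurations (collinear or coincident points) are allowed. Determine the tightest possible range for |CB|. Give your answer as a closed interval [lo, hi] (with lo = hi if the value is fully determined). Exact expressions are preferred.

|AB| ∈ [8, 30]
|BD| ∈ {42}
|CD| ∈ [8, 30]
|AD| ∈ [12, 72]
|BC| ∈ [12, 72]
|AC| ∈ [0, 102]

|CB| ∈ [12, 72]  (≈ [12.0000, 72.0000])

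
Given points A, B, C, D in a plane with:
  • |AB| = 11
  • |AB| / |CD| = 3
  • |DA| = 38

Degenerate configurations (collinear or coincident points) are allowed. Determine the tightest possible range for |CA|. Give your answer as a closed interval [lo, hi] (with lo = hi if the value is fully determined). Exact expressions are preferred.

|CA| ∈ [103/3, 125/3]  (≈ [34.3333, 41.6667])

|AB| ∈ {11}
|AD| ∈ {38}
|CD| ∈ {11/3}
|BD| ∈ [27, 49]
|AC| ∈ [103/3, 125/3]
|BC| ∈ [70/3, 158/3]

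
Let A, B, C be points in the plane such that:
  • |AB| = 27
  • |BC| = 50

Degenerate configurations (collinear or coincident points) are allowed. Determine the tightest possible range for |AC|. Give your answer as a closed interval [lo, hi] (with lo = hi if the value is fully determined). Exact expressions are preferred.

|AB| ∈ {27}
|BC| ∈ {50}
|AC| ∈ [23, 77]

|AC| ∈ [23, 77]  (≈ [23.0000, 77.0000])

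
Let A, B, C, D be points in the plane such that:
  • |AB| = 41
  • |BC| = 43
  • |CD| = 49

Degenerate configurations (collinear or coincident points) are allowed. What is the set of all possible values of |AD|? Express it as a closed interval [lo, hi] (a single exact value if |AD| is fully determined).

|AB| ∈ {41}
|BC| ∈ {43}
|CD| ∈ {49}
|AC| ∈ [2, 84]
|BD| ∈ [6, 92]
|AD| ∈ [0, 133]

|AD| ∈ [0, 133]  (≈ [0.0000, 133.0000])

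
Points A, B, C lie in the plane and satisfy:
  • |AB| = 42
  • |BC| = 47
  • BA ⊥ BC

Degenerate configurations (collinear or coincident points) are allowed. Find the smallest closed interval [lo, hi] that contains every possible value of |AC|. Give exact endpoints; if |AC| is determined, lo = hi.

|AB| ∈ {42}
|BC| ∈ {47}
|AC| ∈ {√(3973)}

|AC| = √(3973)  (≈ 63.0317)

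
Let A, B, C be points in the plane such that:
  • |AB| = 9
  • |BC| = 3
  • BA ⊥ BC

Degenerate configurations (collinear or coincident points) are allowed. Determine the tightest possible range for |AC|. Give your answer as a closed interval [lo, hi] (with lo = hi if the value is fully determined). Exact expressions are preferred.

|AB| ∈ {9}
|BC| ∈ {3}
|AC| ∈ {3·√(10)}

|AC| = 3·√(10)  (≈ 9.4868)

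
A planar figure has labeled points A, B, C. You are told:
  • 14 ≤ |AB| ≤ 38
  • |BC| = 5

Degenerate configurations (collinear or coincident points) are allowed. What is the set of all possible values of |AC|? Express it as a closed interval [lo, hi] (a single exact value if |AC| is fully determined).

|AC| ∈ [9, 43]  (≈ [9.0000, 43.0000])

|AB| ∈ [14, 38]
|BC| ∈ {5}
|AC| ∈ [9, 43]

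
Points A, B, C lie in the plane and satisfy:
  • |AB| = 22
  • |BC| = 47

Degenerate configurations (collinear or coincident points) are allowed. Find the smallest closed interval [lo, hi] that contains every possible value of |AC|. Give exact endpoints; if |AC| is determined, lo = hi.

|AC| ∈ [25, 69]  (≈ [25.0000, 69.0000])

|AB| ∈ {22}
|BC| ∈ {47}
|AC| ∈ [25, 69]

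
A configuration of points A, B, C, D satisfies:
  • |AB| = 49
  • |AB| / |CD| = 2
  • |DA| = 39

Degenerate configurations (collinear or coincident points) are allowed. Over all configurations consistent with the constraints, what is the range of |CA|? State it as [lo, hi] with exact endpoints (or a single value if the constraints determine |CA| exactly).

|CA| ∈ [29/2, 127/2]  (≈ [14.5000, 63.5000])

|AB| ∈ {49}
|AD| ∈ {39}
|CD| ∈ {49/2}
|BD| ∈ [10, 88]
|AC| ∈ [29/2, 127/2]
|BC| ∈ [0, 225/2]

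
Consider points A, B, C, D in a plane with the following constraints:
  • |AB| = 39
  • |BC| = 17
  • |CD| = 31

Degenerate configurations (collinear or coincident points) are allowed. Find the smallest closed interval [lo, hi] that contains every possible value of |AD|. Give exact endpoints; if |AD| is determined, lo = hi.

|AD| ∈ [0, 87]  (≈ [0.0000, 87.0000])

|AB| ∈ {39}
|BC| ∈ {17}
|CD| ∈ {31}
|AC| ∈ [22, 56]
|BD| ∈ [14, 48]
|AD| ∈ [0, 87]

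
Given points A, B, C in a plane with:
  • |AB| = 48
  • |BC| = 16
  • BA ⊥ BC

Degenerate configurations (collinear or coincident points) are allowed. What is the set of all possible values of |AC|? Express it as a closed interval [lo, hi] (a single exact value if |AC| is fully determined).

|AC| = 16·√(10)  (≈ 50.5964)

|AB| ∈ {48}
|BC| ∈ {16}
|AC| ∈ {16·√(10)}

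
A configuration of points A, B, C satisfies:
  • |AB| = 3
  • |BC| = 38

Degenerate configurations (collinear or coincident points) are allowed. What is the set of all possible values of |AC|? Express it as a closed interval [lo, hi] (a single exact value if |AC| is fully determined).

|AB| ∈ {3}
|BC| ∈ {38}
|AC| ∈ [35, 41]

|AC| ∈ [35, 41]  (≈ [35.0000, 41.0000])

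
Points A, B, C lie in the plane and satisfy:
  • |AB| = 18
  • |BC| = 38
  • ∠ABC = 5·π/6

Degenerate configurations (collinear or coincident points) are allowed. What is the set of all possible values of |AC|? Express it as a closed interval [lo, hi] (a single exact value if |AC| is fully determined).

|AC| = 2·√(171·√(3) + 442)  (≈ 54.3390)

|AB| ∈ {18}
|BC| ∈ {38}
|AC| ∈ {2·√(171·√(3) + 442)}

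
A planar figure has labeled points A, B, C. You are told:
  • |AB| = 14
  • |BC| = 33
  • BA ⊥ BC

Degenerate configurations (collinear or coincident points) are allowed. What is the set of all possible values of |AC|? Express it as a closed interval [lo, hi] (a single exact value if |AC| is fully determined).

|AB| ∈ {14}
|BC| ∈ {33}
|AC| ∈ {√(1285)}

|AC| = √(1285)  (≈ 35.8469)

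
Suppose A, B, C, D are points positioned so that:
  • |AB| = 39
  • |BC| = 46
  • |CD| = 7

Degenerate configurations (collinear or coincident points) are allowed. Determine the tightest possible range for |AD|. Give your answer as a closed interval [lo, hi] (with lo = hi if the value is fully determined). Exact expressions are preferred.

|AB| ∈ {39}
|BC| ∈ {46}
|CD| ∈ {7}
|AC| ∈ [7, 85]
|BD| ∈ [39, 53]
|AD| ∈ [0, 92]

|AD| ∈ [0, 92]  (≈ [0.0000, 92.0000])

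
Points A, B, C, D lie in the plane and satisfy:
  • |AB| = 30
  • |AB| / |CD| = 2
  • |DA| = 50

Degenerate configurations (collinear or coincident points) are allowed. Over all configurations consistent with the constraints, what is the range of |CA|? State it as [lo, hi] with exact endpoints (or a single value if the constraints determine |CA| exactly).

|AB| ∈ {30}
|AD| ∈ {50}
|CD| ∈ {15}
|BD| ∈ [20, 80]
|AC| ∈ [35, 65]
|BC| ∈ [5, 95]

|CA| ∈ [35, 65]  (≈ [35.0000, 65.0000])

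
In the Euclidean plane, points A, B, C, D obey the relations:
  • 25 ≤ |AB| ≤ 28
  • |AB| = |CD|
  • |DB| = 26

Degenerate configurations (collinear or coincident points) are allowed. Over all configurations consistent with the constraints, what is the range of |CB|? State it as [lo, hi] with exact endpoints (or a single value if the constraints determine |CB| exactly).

|CB| ∈ [0, 54]  (≈ [0.0000, 54.0000])

|AB| ∈ [25, 28]
|BD| ∈ {26}
|CD| ∈ [25, 28]
|AD| ∈ [0, 54]
|BC| ∈ [0, 54]
|AC| ∈ [0, 82]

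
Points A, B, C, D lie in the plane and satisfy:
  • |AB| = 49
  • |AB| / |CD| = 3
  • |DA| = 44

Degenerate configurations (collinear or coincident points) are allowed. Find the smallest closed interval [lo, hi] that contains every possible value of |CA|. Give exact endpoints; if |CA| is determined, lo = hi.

|CA| ∈ [83/3, 181/3]  (≈ [27.6667, 60.3333])

|AB| ∈ {49}
|AD| ∈ {44}
|CD| ∈ {49/3}
|BD| ∈ [5, 93]
|AC| ∈ [83/3, 181/3]
|BC| ∈ [0, 328/3]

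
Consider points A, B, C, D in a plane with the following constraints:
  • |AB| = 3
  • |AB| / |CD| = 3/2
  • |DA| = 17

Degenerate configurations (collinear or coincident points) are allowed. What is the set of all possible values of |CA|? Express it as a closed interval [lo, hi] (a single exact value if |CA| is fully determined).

|CA| ∈ [15, 19]  (≈ [15.0000, 19.0000])

|AB| ∈ {3}
|AD| ∈ {17}
|CD| ∈ {2}
|BD| ∈ [14, 20]
|AC| ∈ [15, 19]
|BC| ∈ [12, 22]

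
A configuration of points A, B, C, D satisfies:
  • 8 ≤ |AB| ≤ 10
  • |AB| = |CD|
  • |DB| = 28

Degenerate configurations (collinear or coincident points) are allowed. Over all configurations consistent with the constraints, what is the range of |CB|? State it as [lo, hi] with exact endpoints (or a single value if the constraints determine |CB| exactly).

|AB| ∈ [8, 10]
|BD| ∈ {28}
|CD| ∈ [8, 10]
|AD| ∈ [18, 38]
|BC| ∈ [18, 38]
|AC| ∈ [8, 48]

|CB| ∈ [18, 38]  (≈ [18.0000, 38.0000])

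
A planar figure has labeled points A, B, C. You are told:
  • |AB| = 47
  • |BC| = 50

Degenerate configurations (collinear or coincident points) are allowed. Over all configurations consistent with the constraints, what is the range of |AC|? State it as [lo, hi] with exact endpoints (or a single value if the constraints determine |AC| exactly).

|AC| ∈ [3, 97]  (≈ [3.0000, 97.0000])

|AB| ∈ {47}
|BC| ∈ {50}
|AC| ∈ [3, 97]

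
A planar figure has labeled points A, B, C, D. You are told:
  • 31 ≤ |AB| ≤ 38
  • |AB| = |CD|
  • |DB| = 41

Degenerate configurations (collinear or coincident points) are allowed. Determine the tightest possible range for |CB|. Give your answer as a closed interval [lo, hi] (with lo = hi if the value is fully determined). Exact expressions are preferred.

|CB| ∈ [3, 79]  (≈ [3.0000, 79.0000])

|AB| ∈ [31, 38]
|BD| ∈ {41}
|CD| ∈ [31, 38]
|AD| ∈ [3, 79]
|BC| ∈ [3, 79]
|AC| ∈ [0, 117]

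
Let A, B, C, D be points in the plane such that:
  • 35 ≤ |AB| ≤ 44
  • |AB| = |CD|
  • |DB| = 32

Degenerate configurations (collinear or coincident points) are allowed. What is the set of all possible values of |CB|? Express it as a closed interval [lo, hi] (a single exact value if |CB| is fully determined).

|AB| ∈ [35, 44]
|BD| ∈ {32}
|CD| ∈ [35, 44]
|AD| ∈ [3, 76]
|BC| ∈ [3, 76]
|AC| ∈ [0, 120]

|CB| ∈ [3, 76]  (≈ [3.0000, 76.0000])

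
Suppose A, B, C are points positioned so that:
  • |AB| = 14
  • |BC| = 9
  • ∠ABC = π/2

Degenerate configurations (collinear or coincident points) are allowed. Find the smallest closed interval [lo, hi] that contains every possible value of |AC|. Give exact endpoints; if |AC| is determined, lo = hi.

|AB| ∈ {14}
|BC| ∈ {9}
|AC| ∈ {√(277)}

|AC| = √(277)  (≈ 16.6433)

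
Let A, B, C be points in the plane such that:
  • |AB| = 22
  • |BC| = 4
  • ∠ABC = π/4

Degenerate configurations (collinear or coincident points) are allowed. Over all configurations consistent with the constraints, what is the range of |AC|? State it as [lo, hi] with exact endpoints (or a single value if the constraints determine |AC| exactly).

|AB| ∈ {22}
|BC| ∈ {4}
|AC| ∈ {2·√(125 - 22·√(2))}

|AC| = 2·√(125 - 22·√(2))  (≈ 19.3791)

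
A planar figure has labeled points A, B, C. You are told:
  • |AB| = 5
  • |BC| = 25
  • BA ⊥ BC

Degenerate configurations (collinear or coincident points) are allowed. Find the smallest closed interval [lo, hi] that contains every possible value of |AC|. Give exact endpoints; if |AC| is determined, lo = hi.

|AC| = 5·√(26)  (≈ 25.4951)

|AB| ∈ {5}
|BC| ∈ {25}
|AC| ∈ {5·√(26)}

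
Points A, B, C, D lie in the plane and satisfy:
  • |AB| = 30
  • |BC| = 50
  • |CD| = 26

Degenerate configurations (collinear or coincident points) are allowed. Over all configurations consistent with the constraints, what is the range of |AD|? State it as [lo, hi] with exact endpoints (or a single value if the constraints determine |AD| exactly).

|AD| ∈ [0, 106]  (≈ [0.0000, 106.0000])

|AB| ∈ {30}
|BC| ∈ {50}
|CD| ∈ {26}
|AC| ∈ [20, 80]
|BD| ∈ [24, 76]
|AD| ∈ [0, 106]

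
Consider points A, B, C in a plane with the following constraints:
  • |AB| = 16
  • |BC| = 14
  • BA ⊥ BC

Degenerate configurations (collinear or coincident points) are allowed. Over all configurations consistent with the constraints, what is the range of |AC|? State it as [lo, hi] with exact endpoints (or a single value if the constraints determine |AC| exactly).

|AB| ∈ {16}
|BC| ∈ {14}
|AC| ∈ {2·√(113)}

|AC| = 2·√(113)  (≈ 21.2603)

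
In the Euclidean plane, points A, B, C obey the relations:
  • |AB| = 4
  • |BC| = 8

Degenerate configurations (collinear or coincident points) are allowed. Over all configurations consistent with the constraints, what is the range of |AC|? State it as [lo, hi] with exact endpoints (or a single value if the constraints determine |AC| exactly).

|AC| ∈ [4, 12]  (≈ [4.0000, 12.0000])

|AB| ∈ {4}
|BC| ∈ {8}
|AC| ∈ [4, 12]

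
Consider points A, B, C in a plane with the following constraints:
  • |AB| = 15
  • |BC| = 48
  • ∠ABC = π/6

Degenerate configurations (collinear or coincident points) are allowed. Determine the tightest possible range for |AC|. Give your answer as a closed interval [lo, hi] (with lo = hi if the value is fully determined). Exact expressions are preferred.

|AB| ∈ {15}
|BC| ∈ {48}
|AC| ∈ {3·√(281 - 80·√(3))}

|AC| = 3·√(281 - 80·√(3))  (≈ 35.8040)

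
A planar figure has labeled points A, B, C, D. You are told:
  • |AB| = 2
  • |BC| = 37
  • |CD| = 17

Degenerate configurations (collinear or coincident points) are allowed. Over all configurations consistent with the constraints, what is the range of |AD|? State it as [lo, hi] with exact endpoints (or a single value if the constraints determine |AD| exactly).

|AD| ∈ [18, 56]  (≈ [18.0000, 56.0000])

|AB| ∈ {2}
|BC| ∈ {37}
|CD| ∈ {17}
|AC| ∈ [35, 39]
|BD| ∈ [20, 54]
|AD| ∈ [18, 56]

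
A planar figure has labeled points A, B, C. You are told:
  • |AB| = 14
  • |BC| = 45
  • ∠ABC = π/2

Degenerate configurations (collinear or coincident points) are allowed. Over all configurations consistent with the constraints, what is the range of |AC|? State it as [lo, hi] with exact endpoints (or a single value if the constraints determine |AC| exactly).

|AB| ∈ {14}
|BC| ∈ {45}
|AC| ∈ {√(2221)}

|AC| = √(2221)  (≈ 47.1275)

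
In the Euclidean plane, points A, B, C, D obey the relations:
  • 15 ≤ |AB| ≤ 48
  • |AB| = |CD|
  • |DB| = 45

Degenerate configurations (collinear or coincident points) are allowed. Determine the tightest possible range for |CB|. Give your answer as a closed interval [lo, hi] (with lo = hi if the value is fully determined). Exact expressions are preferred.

|AB| ∈ [15, 48]
|BD| ∈ {45}
|CD| ∈ [15, 48]
|AD| ∈ [0, 93]
|BC| ∈ [0, 93]
|AC| ∈ [0, 141]

|CB| ∈ [0, 93]  (≈ [0.0000, 93.0000])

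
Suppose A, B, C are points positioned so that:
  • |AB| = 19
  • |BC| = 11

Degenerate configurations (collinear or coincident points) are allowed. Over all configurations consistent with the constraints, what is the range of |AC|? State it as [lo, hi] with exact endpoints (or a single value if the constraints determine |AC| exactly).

|AC| ∈ [8, 30]  (≈ [8.0000, 30.0000])

|AB| ∈ {19}
|BC| ∈ {11}
|AC| ∈ [8, 30]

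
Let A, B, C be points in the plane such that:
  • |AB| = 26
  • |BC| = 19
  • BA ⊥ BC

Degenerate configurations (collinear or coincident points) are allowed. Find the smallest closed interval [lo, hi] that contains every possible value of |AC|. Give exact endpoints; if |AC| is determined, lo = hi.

|AB| ∈ {26}
|BC| ∈ {19}
|AC| ∈ {√(1037)}

|AC| = √(1037)  (≈ 32.2025)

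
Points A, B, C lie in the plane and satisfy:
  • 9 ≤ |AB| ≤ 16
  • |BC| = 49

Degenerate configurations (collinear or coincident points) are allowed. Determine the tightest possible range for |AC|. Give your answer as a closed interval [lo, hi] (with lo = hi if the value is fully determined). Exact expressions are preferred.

|AB| ∈ [9, 16]
|BC| ∈ {49}
|AC| ∈ [33, 65]

|AC| ∈ [33, 65]  (≈ [33.0000, 65.0000])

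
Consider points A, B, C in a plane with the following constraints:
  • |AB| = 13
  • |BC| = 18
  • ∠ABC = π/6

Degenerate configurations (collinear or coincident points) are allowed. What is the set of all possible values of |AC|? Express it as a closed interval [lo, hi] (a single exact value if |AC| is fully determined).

|AC| = √(493 - 234·√(3))  (≈ 9.3648)

|AB| ∈ {13}
|BC| ∈ {18}
|AC| ∈ {√(493 - 234·√(3))}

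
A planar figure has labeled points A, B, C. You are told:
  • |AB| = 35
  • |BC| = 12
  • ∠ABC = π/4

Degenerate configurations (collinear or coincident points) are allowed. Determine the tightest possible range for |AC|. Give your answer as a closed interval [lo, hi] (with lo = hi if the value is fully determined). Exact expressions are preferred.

|AB| ∈ {35}
|BC| ∈ {12}
|AC| ∈ {√(1369 - 420·√(2))}

|AC| = √(1369 - 420·√(2))  (≈ 27.8394)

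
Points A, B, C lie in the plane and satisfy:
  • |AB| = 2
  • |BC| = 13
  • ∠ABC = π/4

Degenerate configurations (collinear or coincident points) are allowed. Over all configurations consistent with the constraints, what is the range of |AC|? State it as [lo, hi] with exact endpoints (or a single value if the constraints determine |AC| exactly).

|AC| = √(173 - 26·√(2))  (≈ 11.6718)

|AB| ∈ {2}
|BC| ∈ {13}
|AC| ∈ {√(173 - 26·√(2))}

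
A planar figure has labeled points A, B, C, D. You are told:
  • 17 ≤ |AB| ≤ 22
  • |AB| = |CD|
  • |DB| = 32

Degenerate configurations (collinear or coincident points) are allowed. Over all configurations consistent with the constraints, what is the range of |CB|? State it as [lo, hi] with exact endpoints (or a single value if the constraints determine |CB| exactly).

|AB| ∈ [17, 22]
|BD| ∈ {32}
|CD| ∈ [17, 22]
|AD| ∈ [10, 54]
|BC| ∈ [10, 54]
|AC| ∈ [0, 76]

|CB| ∈ [10, 54]  (≈ [10.0000, 54.0000])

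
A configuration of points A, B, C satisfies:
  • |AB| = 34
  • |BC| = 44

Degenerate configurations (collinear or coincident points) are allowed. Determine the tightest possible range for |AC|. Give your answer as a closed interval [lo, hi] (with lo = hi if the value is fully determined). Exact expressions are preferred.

|AC| ∈ [10, 78]  (≈ [10.0000, 78.0000])

|AB| ∈ {34}
|BC| ∈ {44}
|AC| ∈ [10, 78]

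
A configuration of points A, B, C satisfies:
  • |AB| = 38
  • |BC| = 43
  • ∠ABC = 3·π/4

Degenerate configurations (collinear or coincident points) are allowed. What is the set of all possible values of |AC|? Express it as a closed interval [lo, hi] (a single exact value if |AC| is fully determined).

|AB| ∈ {38}
|BC| ∈ {43}
|AC| ∈ {√(1634·√(2) + 3293)}

|AC| = √(1634·√(2) + 3293)  (≈ 74.8587)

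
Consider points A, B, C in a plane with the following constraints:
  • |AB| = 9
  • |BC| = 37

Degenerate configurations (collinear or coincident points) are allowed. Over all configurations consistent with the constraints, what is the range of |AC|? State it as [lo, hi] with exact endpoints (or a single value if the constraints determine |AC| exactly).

|AB| ∈ {9}
|BC| ∈ {37}
|AC| ∈ [28, 46]

|AC| ∈ [28, 46]  (≈ [28.0000, 46.0000])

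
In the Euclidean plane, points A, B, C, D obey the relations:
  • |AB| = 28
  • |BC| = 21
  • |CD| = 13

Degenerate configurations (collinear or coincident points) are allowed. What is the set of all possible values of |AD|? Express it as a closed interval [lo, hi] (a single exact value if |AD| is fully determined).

|AB| ∈ {28}
|BC| ∈ {21}
|CD| ∈ {13}
|AC| ∈ [7, 49]
|BD| ∈ [8, 34]
|AD| ∈ [0, 62]

|AD| ∈ [0, 62]  (≈ [0.0000, 62.0000])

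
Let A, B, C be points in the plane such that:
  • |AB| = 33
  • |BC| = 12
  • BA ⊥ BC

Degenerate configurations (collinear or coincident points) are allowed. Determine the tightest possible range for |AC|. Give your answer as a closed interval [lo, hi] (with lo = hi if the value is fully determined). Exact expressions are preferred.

|AC| = 3·√(137)  (≈ 35.1141)

|AB| ∈ {33}
|BC| ∈ {12}
|AC| ∈ {3·√(137)}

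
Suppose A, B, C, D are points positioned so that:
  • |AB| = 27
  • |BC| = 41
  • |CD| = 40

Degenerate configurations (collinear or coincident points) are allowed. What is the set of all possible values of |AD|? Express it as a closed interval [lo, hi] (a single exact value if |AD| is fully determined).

|AD| ∈ [0, 108]  (≈ [0.0000, 108.0000])

|AB| ∈ {27}
|BC| ∈ {41}
|CD| ∈ {40}
|AC| ∈ [14, 68]
|BD| ∈ [1, 81]
|AD| ∈ [0, 108]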